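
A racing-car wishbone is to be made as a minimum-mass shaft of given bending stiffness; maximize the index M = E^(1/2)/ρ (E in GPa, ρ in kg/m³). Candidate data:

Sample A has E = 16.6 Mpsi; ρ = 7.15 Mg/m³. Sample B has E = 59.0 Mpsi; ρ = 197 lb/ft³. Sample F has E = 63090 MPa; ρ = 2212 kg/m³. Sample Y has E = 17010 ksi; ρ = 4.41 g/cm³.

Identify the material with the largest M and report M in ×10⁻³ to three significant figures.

sample B, M = 6.39×10⁻³

Normalizing units and computing the index:
  sample A: E = 114.5 GPa, ρ = 7150 kg/m³
  sample B: E = 406.8 GPa, ρ = 3156 kg/m³
  sample F: E = 63.09 GPa, ρ = 2212 kg/m³
  sample Y: E = 117.3 GPa, ρ = 4410 kg/m³
  sample B: M = 6.39×10⁻³
  sample F: M = 3.59×10⁻³
  sample Y: M = 2.46×10⁻³
  sample A: M = 1.50×10⁻³
The maximum is for sample B.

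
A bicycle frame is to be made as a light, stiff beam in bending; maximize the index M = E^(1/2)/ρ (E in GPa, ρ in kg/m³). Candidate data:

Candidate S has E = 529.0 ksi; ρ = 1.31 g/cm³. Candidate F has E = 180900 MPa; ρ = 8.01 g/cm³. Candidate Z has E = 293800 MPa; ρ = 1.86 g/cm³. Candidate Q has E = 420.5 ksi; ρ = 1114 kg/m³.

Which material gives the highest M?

candidate Z

In SI units:
  candidate S: E = 3.647 GPa, ρ = 1310 kg/m³
  candidate F: E = 180.9 GPa, ρ = 8010 kg/m³
  candidate Z: E = 293.8 GPa, ρ = 1860 kg/m³
  candidate Q: E = 2.899 GPa, ρ = 1114 kg/m³
  candidate Z: M = 9.22×10⁻³
  candidate F: M = 1.68×10⁻³
  candidate Q: M = 1.53×10⁻³
  candidate S: M = 1.46×10⁻³
Highest index: candidate Z.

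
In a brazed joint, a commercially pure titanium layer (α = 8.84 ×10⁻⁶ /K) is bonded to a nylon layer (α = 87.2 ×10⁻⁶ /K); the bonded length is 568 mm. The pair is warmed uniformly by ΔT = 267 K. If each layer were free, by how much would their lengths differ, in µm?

11900 µm

Δα = |8.84 − 87.2|×10⁻⁶/K = 78.4×10⁻⁶/K.
ΔL_mismatch = Δα·L·ΔT = 78.4×10⁻⁶ × 568.0 mm × 267.0 K = 11900 µm.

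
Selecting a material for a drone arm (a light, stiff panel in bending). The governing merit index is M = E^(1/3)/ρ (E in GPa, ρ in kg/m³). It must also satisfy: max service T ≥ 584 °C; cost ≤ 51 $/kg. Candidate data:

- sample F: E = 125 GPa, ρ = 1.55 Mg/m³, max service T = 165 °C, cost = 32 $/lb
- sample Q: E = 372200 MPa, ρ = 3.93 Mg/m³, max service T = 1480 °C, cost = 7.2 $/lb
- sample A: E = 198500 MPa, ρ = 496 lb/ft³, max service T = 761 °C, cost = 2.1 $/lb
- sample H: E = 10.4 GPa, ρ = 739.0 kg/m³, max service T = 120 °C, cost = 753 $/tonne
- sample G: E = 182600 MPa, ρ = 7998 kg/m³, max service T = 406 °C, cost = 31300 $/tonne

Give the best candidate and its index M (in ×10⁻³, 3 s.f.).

sample Q, M = 1.83×10⁻³

Screen on constraints: max service T ≥ 584 °C; cost ≤ 51 $/kg. Survivors: sample Q, sample A.
Convert each candidate to consistent units, then evaluate M:
  sample Q: E = 372.2 GPa, ρ = 3930 kg/m³
  sample A: E = 198.5 GPa, ρ = 7945 kg/m³
  sample Q: M = 1.83×10⁻³
  sample A: M = 0.734×10⁻³
Sample Q has the largest M.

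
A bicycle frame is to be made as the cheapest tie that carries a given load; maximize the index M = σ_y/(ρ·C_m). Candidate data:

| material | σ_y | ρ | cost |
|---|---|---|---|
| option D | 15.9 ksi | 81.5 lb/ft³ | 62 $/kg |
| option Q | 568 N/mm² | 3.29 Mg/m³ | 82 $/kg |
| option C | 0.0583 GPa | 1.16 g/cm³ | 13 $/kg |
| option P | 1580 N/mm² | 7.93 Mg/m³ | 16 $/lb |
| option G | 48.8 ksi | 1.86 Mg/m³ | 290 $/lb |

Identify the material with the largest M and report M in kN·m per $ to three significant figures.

option P, M = 5.65 kN·m per $

After converting to SI:
  option D: σ_y = 109.6 MPa, ρ = 1306 kg/m³, cost = 62.00 $/kg
  option Q: σ_y = 568.0 MPa, ρ = 3290 kg/m³, cost = 82.00 $/kg
  option C: σ_y = 58.30 MPa, ρ = 1160 kg/m³, cost = 13.00 $/kg
  option P: σ_y = 1580 MPa, ρ = 7930 kg/m³, cost = 35.27 $/kg
  option G: σ_y = 336.5 MPa, ρ = 1860 kg/m³, cost = 639.3 $/kg
  option P: M = 5.65 kN·m per $
  option C: M = 3.87 kN·m per $
  option Q: M = 2.11 kN·m per $
  option D: M = 1.35 kN·m per $
  option G: M = 0.283 kN·m per $
Option P has the largest M.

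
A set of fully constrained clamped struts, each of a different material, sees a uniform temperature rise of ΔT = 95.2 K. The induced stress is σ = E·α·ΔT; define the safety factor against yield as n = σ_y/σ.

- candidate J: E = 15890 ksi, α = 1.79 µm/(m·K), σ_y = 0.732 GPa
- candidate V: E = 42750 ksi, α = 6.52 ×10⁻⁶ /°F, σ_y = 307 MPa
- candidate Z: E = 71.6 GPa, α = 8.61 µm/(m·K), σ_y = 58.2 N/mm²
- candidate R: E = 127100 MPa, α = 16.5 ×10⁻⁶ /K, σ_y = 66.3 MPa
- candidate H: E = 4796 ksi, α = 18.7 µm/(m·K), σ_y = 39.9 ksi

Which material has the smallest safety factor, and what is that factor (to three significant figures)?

Per material, after unit conversion:
  candidate J: E = 109.6, α = 1.79, σ_y = 732.0 → σ = 18.7 MPa, n = 39.2
  candidate V: E = 294.8, α = 11.7, σ_y = 307.0 → σ = 329 MPa, n = 0.932
  candidate Z: E = 71.60, α = 8.61, σ_y = 58.20 → σ = 58.7 MPa, n = 0.992
  candidate R: E = 127.1, α = 16.5, σ_y = 66.30 → σ = 200 MPa, n = 0.332
  candidate H: E = 33.07, α = 18.7, σ_y = 275.1 → σ = 58.9 MPa, n = 4.67
Candidate R has the lowest safety factor, n = 0.332.

candidate R, n = 0.332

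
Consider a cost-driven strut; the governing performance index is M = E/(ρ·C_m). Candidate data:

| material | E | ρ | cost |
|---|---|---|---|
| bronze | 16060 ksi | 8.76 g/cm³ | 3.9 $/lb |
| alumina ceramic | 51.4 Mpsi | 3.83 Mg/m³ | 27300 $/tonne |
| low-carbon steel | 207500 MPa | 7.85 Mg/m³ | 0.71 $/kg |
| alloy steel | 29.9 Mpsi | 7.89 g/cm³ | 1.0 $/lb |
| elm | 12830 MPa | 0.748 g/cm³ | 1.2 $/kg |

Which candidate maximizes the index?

low-carbon steel

In SI units:
  bronze: E = 110.7 GPa, ρ = 8760 kg/m³, cost = 8.598 $/kg
  alumina ceramic: E = 354.4 GPa, ρ = 3830 kg/m³, cost = 27.30 $/kg
  low-carbon steel: E = 207.5 GPa, ρ = 7850 kg/m³, cost = 0.7100 $/kg
  alloy steel: E = 206.2 GPa, ρ = 7890 kg/m³, cost = 2.205 $/kg
  elm: E = 12.83 GPa, ρ = 748.0 kg/m³, cost = 1.200 $/kg
  low-carbon steel: M = 37.2 MN·m per $
  elm: M = 14.3 MN·m per $
  alloy steel: M = 11.9 MN·m per $
  alumina ceramic: M = 3.39 MN·m per $
  bronze: M = 1.47 MN·m per $
Low-carbon steel ranks first.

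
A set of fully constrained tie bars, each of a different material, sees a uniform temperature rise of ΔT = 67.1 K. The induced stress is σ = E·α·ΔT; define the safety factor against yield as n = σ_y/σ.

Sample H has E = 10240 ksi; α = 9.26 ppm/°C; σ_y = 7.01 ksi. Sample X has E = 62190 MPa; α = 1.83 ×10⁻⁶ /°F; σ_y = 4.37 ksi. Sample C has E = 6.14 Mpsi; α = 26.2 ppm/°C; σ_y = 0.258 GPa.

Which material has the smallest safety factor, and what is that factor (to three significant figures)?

Per material, after unit conversion:
  sample H: E = 70.60, α = 9.26, σ_y = 48.33 → σ = 43.9 MPa, n = 1.10
  sample X: E = 62.19, α = 3.29, σ_y = 30.13 → σ = 13.7 MPa, n = 2.19
  sample C: E = 42.33, α = 26.2, σ_y = 258.0 → σ = 74.4 MPa, n = 3.47
Smallest n: sample H with n = 1.10.

sample H, n = 1.10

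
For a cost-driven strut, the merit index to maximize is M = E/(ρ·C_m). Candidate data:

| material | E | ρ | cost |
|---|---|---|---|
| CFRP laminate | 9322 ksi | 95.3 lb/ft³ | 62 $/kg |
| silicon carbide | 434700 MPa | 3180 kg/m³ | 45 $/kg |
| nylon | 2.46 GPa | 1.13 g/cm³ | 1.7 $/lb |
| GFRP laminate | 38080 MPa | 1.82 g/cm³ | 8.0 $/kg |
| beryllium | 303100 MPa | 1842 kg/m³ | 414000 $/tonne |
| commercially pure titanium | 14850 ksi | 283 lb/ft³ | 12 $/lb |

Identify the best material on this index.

After converting to SI:
  CFRP laminate: E = 64.27 GPa, ρ = 1527 kg/m³, cost = 62.00 $/kg
  silicon carbide: E = 434.7 GPa, ρ = 3180 kg/m³, cost = 45.00 $/kg
  nylon: E = 2.460 GPa, ρ = 1130 kg/m³, cost = 3.748 $/kg
  GFRP laminate: E = 38.08 GPa, ρ = 1820 kg/m³, cost = 8.000 $/kg
  beryllium: E = 303.1 GPa, ρ = 1842 kg/m³, cost = 414.0 $/kg
  commercially pure titanium: E = 102.4 GPa, ρ = 4533 kg/m³, cost = 26.46 $/kg
  silicon carbide: M = 3.04 MN·m per $
  GFRP laminate: M = 2.62 MN·m per $
  commercially pure titanium: M = 0.854 MN·m per $
  CFRP laminate: M = 0.679 MN·m per $
  nylon: M = 0.581 MN·m per $
  beryllium: M = 0.397 MN·m per $
Silicon carbide has the largest M.

silicon carbide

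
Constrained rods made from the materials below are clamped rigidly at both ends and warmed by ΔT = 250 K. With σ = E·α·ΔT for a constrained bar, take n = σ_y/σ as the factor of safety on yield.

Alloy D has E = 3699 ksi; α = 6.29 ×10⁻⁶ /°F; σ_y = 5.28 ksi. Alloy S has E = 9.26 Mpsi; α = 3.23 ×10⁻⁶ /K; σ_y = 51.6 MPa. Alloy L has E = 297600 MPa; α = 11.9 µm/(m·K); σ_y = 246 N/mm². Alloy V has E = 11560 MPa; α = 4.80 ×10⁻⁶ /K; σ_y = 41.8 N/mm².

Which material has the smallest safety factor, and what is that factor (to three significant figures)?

Per material, after unit conversion:
  alloy D: E = 25.50, α = 11.3, σ_y = 36.40 → σ = 72.2 MPa, n = 0.504
  alloy S: E = 63.85, α = 3.23, σ_y = 51.60 → σ = 51.6 MPa, n = 1.00
  alloy L: E = 297.6, α = 11.9, σ_y = 246.0 → σ = 885 MPa, n = 0.278
  alloy V: E = 11.56, α = 4.80, σ_y = 41.80 → σ = 13.9 MPa, n = 3.01
The minimum is alloy L at n = 0.278.

alloy L, n = 0.278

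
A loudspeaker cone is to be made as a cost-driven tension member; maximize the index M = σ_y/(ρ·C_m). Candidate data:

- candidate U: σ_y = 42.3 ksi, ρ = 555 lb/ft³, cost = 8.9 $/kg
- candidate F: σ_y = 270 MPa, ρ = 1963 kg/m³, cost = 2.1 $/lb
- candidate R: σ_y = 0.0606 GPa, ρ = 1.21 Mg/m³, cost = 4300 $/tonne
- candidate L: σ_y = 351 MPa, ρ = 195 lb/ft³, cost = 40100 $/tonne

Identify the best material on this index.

After converting to SI:
  candidate U: σ_y = 291.6 MPa, ρ = 8890 kg/m³, cost = 8.900 $/kg
  candidate F: σ_y = 270.0 MPa, ρ = 1963 kg/m³, cost = 4.630 $/kg
  candidate R: σ_y = 60.60 MPa, ρ = 1210 kg/m³, cost = 4.300 $/kg
  candidate L: σ_y = 351.0 MPa, ρ = 3124 kg/m³, cost = 40.10 $/kg
  candidate F: M = 29.7 kN·m per $
  candidate R: M = 11.6 kN·m per $
  candidate U: M = 3.69 kN·m per $
  candidate L: M = 2.80 kN·m per $
Candidate F ranks first.

candidate F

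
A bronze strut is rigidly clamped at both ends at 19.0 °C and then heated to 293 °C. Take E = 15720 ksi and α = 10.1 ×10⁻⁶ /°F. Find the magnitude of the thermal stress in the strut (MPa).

E = 15720 ksi = 108.4 GPa.
α = 10.1×10⁻⁶/°F × 9/5 = 18.2×10⁻⁶/K.
ΔT = 274.0 K. Constrained thermal stress σ = E·α·ΔT = 108.4×10³ MPa × 18.2×10⁻⁶ × 274.0 = 540 MPa (compressive).

540 MPa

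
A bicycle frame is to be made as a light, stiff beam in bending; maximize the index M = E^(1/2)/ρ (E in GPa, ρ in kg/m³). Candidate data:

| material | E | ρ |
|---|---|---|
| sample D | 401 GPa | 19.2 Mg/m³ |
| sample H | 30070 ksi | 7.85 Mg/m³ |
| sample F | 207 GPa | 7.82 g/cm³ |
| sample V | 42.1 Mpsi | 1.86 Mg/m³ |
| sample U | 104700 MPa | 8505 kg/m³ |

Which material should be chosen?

In SI units:
  sample D: E = 401.0 GPa, ρ = 19200 kg/m³
  sample H: E = 207.3 GPa, ρ = 7850 kg/m³
  sample F: E = 207.0 GPa, ρ = 7820 kg/m³
  sample V: E = 290.3 GPa, ρ = 1860 kg/m³
  sample U: E = 104.7 GPa, ρ = 8505 kg/m³
  sample V: M = 9.16×10⁻³
  sample F: M = 1.84×10⁻³
  sample H: M = 1.83×10⁻³
  sample U: M = 1.20×10⁻³
  sample D: M = 1.04×10⁻³
Sample V ranks first.

sample V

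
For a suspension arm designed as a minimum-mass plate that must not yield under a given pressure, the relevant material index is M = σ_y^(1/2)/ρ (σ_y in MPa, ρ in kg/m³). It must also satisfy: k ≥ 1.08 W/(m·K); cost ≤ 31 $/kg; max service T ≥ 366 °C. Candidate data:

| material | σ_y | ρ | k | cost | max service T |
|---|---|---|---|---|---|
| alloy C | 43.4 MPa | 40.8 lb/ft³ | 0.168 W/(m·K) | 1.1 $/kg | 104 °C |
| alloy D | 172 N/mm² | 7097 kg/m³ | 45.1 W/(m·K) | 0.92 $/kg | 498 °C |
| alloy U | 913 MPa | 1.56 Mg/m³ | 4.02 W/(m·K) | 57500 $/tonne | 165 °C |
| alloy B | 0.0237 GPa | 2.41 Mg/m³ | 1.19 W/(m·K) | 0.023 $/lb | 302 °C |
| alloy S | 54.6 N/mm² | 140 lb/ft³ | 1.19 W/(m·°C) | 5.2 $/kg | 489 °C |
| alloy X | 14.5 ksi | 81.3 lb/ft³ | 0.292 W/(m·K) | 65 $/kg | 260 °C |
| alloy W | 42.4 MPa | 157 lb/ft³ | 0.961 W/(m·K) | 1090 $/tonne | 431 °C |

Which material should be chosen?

Screen on constraints: k ≥ 1.08 W/(m·K); cost ≤ 31 $/kg; max service T ≥ 366 °C. Survivors: alloy D, alloy S.
After converting to SI:
  alloy D: σ_y = 172.0 MPa, ρ = 7097 kg/m³
  alloy S: σ_y = 54.60 MPa, ρ = 2243 kg/m³
  alloy S: M = 3.29×10⁻³
  alloy D: M = 1.85×10⁻³
Alloy S has the largest M.

alloy S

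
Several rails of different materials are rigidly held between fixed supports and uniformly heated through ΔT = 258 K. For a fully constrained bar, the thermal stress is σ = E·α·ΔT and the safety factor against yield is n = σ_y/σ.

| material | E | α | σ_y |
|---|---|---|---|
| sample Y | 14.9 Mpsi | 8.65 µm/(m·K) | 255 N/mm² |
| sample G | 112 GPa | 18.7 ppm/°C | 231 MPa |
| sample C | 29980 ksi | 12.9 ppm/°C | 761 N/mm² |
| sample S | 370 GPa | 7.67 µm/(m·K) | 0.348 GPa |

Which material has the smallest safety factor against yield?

With everything in SI (GPa, ×10⁻⁶/K, MPa):
  sample Y: E = 102.7, α = 8.65, σ_y = 255.0 → σ = 229 MPa, n = 1.11
  sample G: E = 112.0, α = 18.7, σ_y = 231.0 → σ = 540 MPa, n = 0.427
  sample C: E = 206.7, α = 12.9, σ_y = 761.0 → σ = 688 MPa, n = 1.11
  sample S: E = 370.0, α = 7.67, σ_y = 348.0 → σ = 732 MPa, n = 0.475
Sample G has the lowest safety factor, n = 0.427.

sample G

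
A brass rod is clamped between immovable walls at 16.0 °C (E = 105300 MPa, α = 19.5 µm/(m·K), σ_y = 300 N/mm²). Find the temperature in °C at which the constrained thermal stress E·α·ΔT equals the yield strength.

E = 105300 MPa = 105.3 GPa.
σ_y = 300 N/mm² = 300.0 MPa.
E·α·ΔT = 300.0 MPa ⇒ ΔT = 300.0 / (105.3×10³ × 19.5×10⁻⁶) = 146.1 K.
T = 16.0 + 146.1 = 162.1 °C.

162 °C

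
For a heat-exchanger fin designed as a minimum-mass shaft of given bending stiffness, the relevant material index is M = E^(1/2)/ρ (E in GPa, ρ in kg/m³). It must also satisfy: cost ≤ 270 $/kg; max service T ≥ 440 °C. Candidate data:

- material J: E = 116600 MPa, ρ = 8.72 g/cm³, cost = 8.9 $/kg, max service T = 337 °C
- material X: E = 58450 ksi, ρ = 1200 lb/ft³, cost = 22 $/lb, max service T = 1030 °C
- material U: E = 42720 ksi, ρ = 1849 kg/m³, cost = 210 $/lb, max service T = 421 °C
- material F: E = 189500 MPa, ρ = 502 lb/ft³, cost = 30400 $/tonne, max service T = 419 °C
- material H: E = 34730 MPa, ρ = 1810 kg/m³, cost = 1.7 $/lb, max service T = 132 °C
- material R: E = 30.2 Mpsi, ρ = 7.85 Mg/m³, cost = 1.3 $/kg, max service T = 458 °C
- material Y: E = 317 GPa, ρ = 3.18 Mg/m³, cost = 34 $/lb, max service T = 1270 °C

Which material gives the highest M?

material Y

Screen on constraints: cost ≤ 270 $/kg; max service T ≥ 440 °C. Survivors: material X, material R, material Y.
In SI units:
  material X: E = 403.0 GPa, ρ = 19220 kg/m³
  material R: E = 208.2 GPa, ρ = 7850 kg/m³
  material Y: E = 317.0 GPa, ρ = 3180 kg/m³
  material Y: M = 5.60×10⁻³
  material R: M = 1.84×10⁻³
  material X: M = 1.04×10⁻³
Material Y ranks first.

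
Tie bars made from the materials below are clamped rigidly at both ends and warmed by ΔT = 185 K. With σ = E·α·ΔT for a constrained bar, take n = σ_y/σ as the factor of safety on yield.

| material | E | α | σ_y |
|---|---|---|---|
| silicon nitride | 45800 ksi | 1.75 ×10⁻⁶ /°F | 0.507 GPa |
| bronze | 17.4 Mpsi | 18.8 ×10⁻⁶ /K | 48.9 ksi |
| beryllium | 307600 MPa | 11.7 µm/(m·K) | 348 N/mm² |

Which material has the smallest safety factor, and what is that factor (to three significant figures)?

With everything in SI (GPa, ×10⁻⁶/K, MPa):
  silicon nitride: E = 315.8, α = 3.15, σ_y = 507.0 → σ = 184 MPa, n = 2.76
  bronze: E = 120.0, α = 18.8, σ_y = 337.2 → σ = 417 MPa, n = 0.808
  beryllium: E = 307.6, α = 11.7, σ_y = 348.0 → σ = 666 MPa, n = 0.523
Smallest n: beryllium with n = 0.523.

beryllium, n = 0.523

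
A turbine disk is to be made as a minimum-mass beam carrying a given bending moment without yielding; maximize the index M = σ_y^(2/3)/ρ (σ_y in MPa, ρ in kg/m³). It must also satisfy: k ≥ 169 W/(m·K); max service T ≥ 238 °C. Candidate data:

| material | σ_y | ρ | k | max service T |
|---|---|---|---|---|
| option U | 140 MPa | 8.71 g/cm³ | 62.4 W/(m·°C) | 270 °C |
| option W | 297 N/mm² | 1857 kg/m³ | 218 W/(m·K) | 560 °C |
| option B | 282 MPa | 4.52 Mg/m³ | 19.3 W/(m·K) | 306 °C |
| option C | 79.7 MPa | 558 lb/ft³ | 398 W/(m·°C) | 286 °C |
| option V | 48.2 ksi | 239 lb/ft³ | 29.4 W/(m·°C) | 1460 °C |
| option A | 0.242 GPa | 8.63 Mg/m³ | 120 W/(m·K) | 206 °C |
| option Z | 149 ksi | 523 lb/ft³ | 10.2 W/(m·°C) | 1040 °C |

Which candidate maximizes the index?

Screen on constraints: k ≥ 169 W/(m·K); max service T ≥ 238 °C. Survivors: option W, option C.
After converting to SI:
  option W: σ_y = 297.0 MPa, ρ = 1857 kg/m³
  option C: σ_y = 79.70 MPa, ρ = 8938 kg/m³
  option W: M = 24.0×10⁻³
  option C: M = 2.07×10⁻³
Option W ranks first.

option W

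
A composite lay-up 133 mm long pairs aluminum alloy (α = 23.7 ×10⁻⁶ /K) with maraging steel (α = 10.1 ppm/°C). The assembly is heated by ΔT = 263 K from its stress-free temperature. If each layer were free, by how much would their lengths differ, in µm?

476 µm

Δα = |23.7 − 10.1|×10⁻⁶/K = 13.6×10⁻⁶/K.
ΔL_mismatch = Δα·L·ΔT = 13.6×10⁻⁶ × 133.0 mm × 263.0 K = 476 µm.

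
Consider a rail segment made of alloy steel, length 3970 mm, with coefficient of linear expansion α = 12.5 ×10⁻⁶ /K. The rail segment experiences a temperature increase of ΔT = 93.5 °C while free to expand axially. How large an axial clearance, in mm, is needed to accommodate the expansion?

ΔL = α·L₀·ΔT = 12.5×10⁻⁶ × 3970 mm × 93.50 K = 4.64 mm.

4.64 mm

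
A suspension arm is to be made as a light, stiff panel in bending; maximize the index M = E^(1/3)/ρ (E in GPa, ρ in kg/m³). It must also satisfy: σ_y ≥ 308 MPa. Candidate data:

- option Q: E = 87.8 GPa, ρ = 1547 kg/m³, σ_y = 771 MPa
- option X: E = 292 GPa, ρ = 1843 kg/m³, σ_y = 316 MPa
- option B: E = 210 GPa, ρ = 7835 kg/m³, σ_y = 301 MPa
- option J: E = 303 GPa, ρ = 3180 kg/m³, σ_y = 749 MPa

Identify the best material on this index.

Screen on constraints: σ_y ≥ 308 MPa. Survivors: option Q, option X, option J.
Evaluate M for each candidate:
  option X: M = 3.60×10⁻³
  option Q: M = 2.87×10⁻³
  option J: M = 2.11×10⁻³
Option X ranks first.

option X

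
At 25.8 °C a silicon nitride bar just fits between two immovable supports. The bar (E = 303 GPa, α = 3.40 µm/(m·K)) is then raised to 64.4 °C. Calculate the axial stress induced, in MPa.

39.8 MPa

ΔT = 38.60 K. Constrained thermal stress σ = E·α·ΔT = 303.0×10³ MPa × 3.40×10⁻⁶ × 38.60 = 39.8 MPa (compressive).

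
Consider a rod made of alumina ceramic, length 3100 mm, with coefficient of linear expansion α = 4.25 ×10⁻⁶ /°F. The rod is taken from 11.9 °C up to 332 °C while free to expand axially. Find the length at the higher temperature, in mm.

Convert α: 4.25×10⁻⁶/°F × (9/5) = 7.65×10⁻⁶/K.
ΔT = 332 − 11.9 = 320.1 K.
ΔL = α·L₀·ΔT = 7.65×10⁻⁶ × 3100 mm × 320.1 K = 7.59 mm.
L = L₀ + ΔL = 3100 + 7.59 = 3107.6 mm.

3107.6 mm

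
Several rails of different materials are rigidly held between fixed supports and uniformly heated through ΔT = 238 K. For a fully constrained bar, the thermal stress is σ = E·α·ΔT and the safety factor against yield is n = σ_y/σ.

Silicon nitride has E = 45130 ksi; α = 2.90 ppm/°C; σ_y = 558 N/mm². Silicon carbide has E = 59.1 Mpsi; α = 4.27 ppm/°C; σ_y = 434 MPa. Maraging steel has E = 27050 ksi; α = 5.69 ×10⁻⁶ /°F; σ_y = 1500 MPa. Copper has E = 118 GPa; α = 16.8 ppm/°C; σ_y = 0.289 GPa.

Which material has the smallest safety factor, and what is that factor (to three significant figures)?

copper, n = 0.613

In consistent units (E in GPa, α in ×10⁻⁶/K, σ_y in MPa):
  silicon nitride: E = 311.2, α = 2.90, σ_y = 558.0 → σ = 215 MPa, n = 2.60
  silicon carbide: E = 407.5, α = 4.27, σ_y = 434.0 → σ = 414 MPa, n = 1.05
  maraging steel: E = 186.5, α = 10.2, σ_y = 1500 → σ = 455 MPa, n = 3.30
  copper: E = 118.0, α = 16.8, σ_y = 289.0 → σ = 472 MPa, n = 0.613
Copper has the lowest safety factor, n = 0.613.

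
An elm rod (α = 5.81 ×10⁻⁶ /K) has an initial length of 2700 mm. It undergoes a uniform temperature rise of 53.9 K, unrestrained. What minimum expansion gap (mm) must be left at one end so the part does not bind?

ΔL = α·L₀·ΔT = 5.81×10⁻⁶ × 2700 mm × 53.90 K = 0.846 mm.

0.846 mm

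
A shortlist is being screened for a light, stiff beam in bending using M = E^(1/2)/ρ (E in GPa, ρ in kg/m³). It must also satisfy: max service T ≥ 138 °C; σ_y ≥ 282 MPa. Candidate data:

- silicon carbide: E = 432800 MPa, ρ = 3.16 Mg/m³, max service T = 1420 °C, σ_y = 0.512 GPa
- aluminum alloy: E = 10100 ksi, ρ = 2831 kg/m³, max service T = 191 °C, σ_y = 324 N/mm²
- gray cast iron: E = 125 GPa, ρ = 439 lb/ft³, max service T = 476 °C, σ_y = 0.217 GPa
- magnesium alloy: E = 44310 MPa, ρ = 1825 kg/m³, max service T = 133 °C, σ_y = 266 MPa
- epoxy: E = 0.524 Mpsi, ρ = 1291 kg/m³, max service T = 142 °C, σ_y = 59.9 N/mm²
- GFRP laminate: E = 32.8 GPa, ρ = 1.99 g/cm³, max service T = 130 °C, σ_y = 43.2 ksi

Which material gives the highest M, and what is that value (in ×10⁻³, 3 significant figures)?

Screen on constraints: max service T ≥ 138 °C; σ_y ≥ 282 MPa. Survivors: silicon carbide, aluminum alloy.
Convert each candidate to consistent units, then evaluate M:
  silicon carbide: E = 432.8 GPa, ρ = 3160 kg/m³
  aluminum alloy: E = 69.64 GPa, ρ = 2831 kg/m³
  silicon carbide: M = 6.58×10⁻³
  aluminum alloy: M = 2.95×10⁻³
Silicon carbide has the largest M.

silicon carbide, M = 6.58×10⁻³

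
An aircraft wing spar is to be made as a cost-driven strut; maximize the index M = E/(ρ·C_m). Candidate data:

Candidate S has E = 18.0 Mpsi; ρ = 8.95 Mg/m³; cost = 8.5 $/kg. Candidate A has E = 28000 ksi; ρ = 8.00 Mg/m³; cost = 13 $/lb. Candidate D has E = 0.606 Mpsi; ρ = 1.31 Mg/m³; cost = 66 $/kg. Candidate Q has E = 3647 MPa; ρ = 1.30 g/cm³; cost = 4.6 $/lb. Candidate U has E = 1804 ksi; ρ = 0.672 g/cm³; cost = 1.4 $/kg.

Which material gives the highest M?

In SI units:
  candidate S: E = 124.1 GPa, ρ = 8950 kg/m³, cost = 8.500 $/kg
  candidate A: E = 193.1 GPa, ρ = 8000 kg/m³, cost = 28.66 $/kg
  candidate D: E = 4.178 GPa, ρ = 1310 kg/m³, cost = 66.00 $/kg
  candidate Q: E = 3.647 GPa, ρ = 1300 kg/m³, cost = 10.14 $/kg
  candidate U: E = 12.44 GPa, ρ = 672.0 kg/m³, cost = 1.400 $/kg
  candidate U: M = 13.2 MN·m per $
  candidate S: M = 1.63 MN·m per $
  candidate A: M = 0.842 MN·m per $
  candidate Q: M = 0.277 MN·m per $
  candidate D: M = 0.0483 MN·m per $
Highest index: candidate U.

candidate U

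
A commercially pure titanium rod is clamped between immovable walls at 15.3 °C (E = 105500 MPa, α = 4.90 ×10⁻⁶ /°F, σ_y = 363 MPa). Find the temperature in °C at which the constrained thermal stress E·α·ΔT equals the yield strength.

405 °C

E = 105500 MPa = 105.5 GPa.
α = 4.90×10⁻⁶/°F × 9/5 = 8.82×10⁻⁶/K.
E·α·ΔT = 363.0 MPa ⇒ ΔT = 363.0 / (105.5×10³ × 8.82×10⁻⁶) = 390.1 K.
T = 15.3 + 390.1 = 405.4 °C.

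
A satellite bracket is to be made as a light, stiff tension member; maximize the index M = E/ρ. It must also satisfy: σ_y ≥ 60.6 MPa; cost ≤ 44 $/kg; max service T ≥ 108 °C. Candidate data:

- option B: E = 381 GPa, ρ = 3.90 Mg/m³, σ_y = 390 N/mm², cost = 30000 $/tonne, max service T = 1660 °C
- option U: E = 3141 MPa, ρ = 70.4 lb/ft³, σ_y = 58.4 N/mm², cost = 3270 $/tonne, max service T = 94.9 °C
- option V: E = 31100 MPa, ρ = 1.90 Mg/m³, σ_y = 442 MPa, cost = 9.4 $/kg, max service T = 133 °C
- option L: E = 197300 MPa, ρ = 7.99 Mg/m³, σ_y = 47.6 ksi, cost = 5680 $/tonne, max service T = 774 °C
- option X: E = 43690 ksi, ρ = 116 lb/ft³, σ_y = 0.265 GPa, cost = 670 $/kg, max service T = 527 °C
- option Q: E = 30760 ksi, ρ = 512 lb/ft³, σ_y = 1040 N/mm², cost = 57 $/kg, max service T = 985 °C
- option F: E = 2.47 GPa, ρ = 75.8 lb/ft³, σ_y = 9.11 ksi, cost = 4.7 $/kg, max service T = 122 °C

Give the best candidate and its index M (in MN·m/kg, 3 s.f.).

Screen on constraints: σ_y ≥ 60.6 MPa; cost ≤ 44 $/kg; max service T ≥ 108 °C. Survivors: option B, option V, option L, option F.
Convert each candidate to consistent units, then evaluate M:
  option B: E = 381.0 GPa, ρ = 3900 kg/m³
  option V: E = 31.10 GPa, ρ = 1900 kg/m³
  option L: E = 197.3 GPa, ρ = 7990 kg/m³
  option F: E = 2.470 GPa, ρ = 1214 kg/m³
  option B: M = 97.7 MN·m/kg
  option L: M = 24.7 MN·m/kg
  option V: M = 16.4 MN·m/kg
  option F: M = 2.03 MN·m/kg
Option B ranks first.

option B, M = 97.7 MN·m/kg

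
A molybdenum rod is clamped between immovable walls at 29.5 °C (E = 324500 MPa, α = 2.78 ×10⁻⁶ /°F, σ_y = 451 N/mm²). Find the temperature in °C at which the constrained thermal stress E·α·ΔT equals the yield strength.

307 °C

E = 324500 MPa = 324.5 GPa.
α = 2.78×10⁻⁶/°F × 9/5 = 5.00×10⁻⁶/K.
σ_y = 451 N/mm² = 451.0 MPa.
E·α·ΔT = 451.0 MPa ⇒ ΔT = 451.0 / (324.5×10³ × 5.00×10⁻⁶) = 277.7 K.
T = 29.5 + 277.7 = 307.2 °C.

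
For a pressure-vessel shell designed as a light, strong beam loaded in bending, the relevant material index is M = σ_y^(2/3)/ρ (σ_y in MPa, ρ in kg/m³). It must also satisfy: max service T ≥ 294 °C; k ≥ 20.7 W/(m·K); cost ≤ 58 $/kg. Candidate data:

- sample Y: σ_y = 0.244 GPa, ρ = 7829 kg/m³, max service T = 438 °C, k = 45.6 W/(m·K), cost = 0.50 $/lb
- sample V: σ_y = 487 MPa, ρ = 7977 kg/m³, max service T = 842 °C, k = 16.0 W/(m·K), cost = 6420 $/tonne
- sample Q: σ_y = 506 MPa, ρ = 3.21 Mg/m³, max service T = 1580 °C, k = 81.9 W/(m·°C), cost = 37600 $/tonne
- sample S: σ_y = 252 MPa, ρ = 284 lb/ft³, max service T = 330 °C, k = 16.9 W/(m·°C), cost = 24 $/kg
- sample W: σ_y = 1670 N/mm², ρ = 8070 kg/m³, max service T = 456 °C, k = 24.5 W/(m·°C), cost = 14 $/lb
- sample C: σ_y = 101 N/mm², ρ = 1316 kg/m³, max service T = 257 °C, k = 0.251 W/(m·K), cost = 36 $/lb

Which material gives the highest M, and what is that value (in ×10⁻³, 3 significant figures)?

Screen on constraints: max service T ≥ 294 °C; k ≥ 20.7 W/(m·K); cost ≤ 58 $/kg. Survivors: sample Y, sample Q, sample W.
After converting to SI:
  sample Y: σ_y = 244.0 MPa, ρ = 7829 kg/m³
  sample Q: σ_y = 506.0 MPa, ρ = 3210 kg/m³
  sample W: σ_y = 1670 MPa, ρ = 8070 kg/m³
  sample Q: M = 19.8×10⁻³
  sample W: M = 17.4×10⁻³
  sample Y: M = 4.99×10⁻³
Sample Q ranks first.

sample Q, M = 19.8×10⁻³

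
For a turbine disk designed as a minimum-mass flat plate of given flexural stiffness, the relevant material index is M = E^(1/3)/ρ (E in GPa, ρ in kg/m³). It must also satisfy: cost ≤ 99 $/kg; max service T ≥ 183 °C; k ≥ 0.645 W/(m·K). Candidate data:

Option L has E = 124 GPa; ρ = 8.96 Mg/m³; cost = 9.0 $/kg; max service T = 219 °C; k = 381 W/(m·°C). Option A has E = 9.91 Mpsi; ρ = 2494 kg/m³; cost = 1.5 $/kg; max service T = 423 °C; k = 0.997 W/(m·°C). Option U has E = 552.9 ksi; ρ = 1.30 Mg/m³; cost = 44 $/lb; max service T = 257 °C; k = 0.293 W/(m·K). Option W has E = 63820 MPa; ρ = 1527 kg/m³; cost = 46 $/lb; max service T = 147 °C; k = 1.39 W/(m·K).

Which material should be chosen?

option A

Screen on constraints: cost ≤ 99 $/kg; max service T ≥ 183 °C; k ≥ 0.645 W/(m·K). Survivors: option L, option A.
After converting to SI:
  option L: E = 124.0 GPa, ρ = 8960 kg/m³
  option A: E = 68.33 GPa, ρ = 2494 kg/m³
  option A: M = 1.64×10⁻³
  option L: M = 0.557×10⁻³
Option A has the largest M.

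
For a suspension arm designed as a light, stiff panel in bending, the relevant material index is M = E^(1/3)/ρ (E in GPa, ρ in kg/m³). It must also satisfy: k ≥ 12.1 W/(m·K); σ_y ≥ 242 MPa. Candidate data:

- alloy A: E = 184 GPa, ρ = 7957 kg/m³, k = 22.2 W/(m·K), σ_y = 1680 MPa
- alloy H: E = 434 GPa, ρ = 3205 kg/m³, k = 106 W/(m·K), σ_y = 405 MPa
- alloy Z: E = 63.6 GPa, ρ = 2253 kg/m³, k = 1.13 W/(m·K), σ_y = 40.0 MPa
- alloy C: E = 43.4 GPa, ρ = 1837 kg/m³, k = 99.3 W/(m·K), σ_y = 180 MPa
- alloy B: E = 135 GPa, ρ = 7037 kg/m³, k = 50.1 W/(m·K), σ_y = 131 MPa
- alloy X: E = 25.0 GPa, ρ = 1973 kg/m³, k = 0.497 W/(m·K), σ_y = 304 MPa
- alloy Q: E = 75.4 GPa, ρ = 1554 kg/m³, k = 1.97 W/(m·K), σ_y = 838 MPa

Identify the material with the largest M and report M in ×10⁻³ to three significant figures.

alloy H, M = 2.36×10⁻³

Screen on constraints: k ≥ 12.1 W/(m·K); σ_y ≥ 242 MPa. Survivors: alloy A, alloy H.
Per-candidate index values:
  alloy H: M = 2.36×10⁻³
  alloy A: M = 0.715×10⁻³
Highest index: alloy H.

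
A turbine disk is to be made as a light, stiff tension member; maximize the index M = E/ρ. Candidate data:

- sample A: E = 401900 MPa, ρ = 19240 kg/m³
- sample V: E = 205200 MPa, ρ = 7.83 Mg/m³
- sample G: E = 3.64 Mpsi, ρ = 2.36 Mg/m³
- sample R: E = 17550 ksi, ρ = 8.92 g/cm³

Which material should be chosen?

sample V

Normalizing units and computing the index:
  sample A: E = 401.9 GPa, ρ = 19240 kg/m³
  sample V: E = 205.2 GPa, ρ = 7830 kg/m³
  sample G: E = 25.10 GPa, ρ = 2360 kg/m³
  sample R: E = 121.0 GPa, ρ = 8920 kg/m³
  sample V: M = 26.2 MN·m/kg
  sample A: M = 20.9 MN·m/kg
  sample R: M = 13.6 MN·m/kg
  sample G: M = 10.6 MN·m/kg
Sample V ranks first.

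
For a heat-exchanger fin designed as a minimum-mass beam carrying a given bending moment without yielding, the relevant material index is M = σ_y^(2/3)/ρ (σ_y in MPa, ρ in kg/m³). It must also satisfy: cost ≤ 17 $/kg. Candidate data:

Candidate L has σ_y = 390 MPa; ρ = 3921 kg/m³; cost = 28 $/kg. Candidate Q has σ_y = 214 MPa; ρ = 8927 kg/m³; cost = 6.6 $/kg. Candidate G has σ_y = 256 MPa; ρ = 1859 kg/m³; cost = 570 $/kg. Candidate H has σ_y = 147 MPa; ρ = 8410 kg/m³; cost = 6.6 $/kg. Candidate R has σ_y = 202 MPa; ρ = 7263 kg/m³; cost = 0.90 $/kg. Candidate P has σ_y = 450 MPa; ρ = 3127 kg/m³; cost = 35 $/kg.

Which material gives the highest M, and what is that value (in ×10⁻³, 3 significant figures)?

candidate R, M = 4.74×10⁻³

Screen on constraints: cost ≤ 17 $/kg. Survivors: candidate Q, candidate H, candidate R.
Computing M directly (units already consistent):
  candidate R: M = 4.74×10⁻³
  candidate Q: M = 4.01×10⁻³
  candidate H: M = 3.31×10⁻³
Candidate R has the largest M.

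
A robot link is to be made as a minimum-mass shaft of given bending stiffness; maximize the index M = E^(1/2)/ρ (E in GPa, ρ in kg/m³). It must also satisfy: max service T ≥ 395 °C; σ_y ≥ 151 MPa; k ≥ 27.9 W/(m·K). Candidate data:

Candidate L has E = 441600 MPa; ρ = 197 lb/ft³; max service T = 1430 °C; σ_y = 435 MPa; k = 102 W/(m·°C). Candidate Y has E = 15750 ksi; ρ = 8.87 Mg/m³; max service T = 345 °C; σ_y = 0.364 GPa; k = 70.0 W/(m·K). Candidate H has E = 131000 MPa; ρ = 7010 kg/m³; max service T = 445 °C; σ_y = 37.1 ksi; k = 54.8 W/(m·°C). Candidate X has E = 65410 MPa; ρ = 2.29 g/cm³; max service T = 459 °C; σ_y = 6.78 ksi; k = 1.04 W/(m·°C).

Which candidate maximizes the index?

candidate L

Screen on constraints: max service T ≥ 395 °C; σ_y ≥ 151 MPa; k ≥ 27.9 W/(m·K). Survivors: candidate L, candidate H.
After converting to SI:
  candidate L: E = 441.6 GPa, ρ = 3156 kg/m³
  candidate H: E = 131.0 GPa, ρ = 7010 kg/m³
  candidate L: M = 6.66×10⁻³
  candidate H: M = 1.63×10⁻³
The maximum is for candidate L.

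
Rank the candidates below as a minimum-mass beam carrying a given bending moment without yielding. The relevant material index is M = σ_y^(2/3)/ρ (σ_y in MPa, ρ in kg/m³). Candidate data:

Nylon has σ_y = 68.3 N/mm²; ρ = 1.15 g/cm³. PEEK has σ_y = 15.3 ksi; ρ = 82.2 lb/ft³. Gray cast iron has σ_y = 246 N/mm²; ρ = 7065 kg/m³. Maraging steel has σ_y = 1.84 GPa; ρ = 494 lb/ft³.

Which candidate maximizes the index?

maraging steel

In SI units:
  nylon: σ_y = 68.30 MPa, ρ = 1150 kg/m³
  PEEK: σ_y = 105.5 MPa, ρ = 1317 kg/m³
  gray cast iron: σ_y = 246.0 MPa, ρ = 7065 kg/m³
  maraging steel: σ_y = 1840 MPa, ρ = 7913 kg/m³
  maraging steel: M = 19.0×10⁻³
  PEEK: M = 17.0×10⁻³
  nylon: M = 14.5×10⁻³
  gray cast iron: M = 5.56×10⁻³
The maximum is for maraging steel.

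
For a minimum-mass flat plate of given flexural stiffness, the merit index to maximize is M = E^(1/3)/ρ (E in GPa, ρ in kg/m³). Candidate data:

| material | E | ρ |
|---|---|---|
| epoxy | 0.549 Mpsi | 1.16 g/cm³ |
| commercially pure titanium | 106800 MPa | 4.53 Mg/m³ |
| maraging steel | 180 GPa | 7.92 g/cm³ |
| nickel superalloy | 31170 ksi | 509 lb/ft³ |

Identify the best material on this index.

epoxy

In SI units:
  epoxy: E = 3.785 GPa, ρ = 1160 kg/m³
  commercially pure titanium: E = 106.8 GPa, ρ = 4530 kg/m³
  maraging steel: E = 180.0 GPa, ρ = 7920 kg/m³
  nickel superalloy: E = 214.9 GPa, ρ = 8153 kg/m³
  epoxy: M = 1.34×10⁻³
  commercially pure titanium: M = 1.05×10⁻³
  nickel superalloy: M = 0.735×10⁻³
  maraging steel: M = 0.713×10⁻³
Epoxy ranks first.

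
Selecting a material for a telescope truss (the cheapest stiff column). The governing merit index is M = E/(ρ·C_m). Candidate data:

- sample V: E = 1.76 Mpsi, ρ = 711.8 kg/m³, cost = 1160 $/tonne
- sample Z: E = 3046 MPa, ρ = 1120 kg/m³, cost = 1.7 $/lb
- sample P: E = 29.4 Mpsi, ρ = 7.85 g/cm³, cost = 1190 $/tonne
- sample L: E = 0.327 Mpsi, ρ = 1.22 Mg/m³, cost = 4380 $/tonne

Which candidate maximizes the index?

Putting every candidate on a common basis:
  sample V: E = 12.13 GPa, ρ = 711.8 kg/m³, cost = 1.160 $/kg
  sample Z: E = 3.046 GPa, ρ = 1120 kg/m³, cost = 3.748 $/kg
  sample P: E = 202.7 GPa, ρ = 7850 kg/m³, cost = 1.190 $/kg
  sample L: E = 2.255 GPa, ρ = 1220 kg/m³, cost = 4.380 $/kg
  sample P: M = 21.7 MN·m per $
  sample V: M = 14.7 MN·m per $
  sample Z: M = 0.726 MN·m per $
  sample L: M = 0.422 MN·m per $
Sample P has the largest M.

sample P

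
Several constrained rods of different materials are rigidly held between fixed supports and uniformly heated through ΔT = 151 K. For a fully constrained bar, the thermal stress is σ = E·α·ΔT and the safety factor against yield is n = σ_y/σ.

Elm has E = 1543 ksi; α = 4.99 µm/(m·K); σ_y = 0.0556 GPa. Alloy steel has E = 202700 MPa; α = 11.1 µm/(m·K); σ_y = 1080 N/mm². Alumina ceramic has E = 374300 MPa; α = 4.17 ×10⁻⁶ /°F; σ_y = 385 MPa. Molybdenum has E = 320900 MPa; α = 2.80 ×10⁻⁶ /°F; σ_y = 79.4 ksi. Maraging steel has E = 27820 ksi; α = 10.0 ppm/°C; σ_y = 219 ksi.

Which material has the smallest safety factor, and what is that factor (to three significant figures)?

With everything in SI (GPa, ×10⁻⁶/K, MPa):
  elm: E = 10.64, α = 4.99, σ_y = 55.60 → σ = 8.02 MPa, n = 6.94
  alloy steel: E = 202.7, α = 11.1, σ_y = 1080 → σ = 340 MPa, n = 3.18
  alumina ceramic: E = 374.3, α = 7.51, σ_y = 385.0 → σ = 424 MPa, n = 0.908
  molybdenum: E = 320.9, α = 5.04, σ_y = 547.4 → σ = 244 MPa, n = 2.24
  maraging steel: E = 191.8, α = 10.0, σ_y = 1510 → σ = 290 MPa, n = 5.21
Smallest n: alumina ceramic with n = 0.908.

alumina ceramic, n = 0.908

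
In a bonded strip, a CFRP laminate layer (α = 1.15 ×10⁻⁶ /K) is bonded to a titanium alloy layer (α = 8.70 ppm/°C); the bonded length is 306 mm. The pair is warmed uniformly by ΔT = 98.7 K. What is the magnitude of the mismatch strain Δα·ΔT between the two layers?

Δα = |1.15 − 8.70|×10⁻⁶/K = 7.55×10⁻⁶/K.
Mismatch strain = Δα·ΔT = 7.55×10⁻⁶ × 98.7 = 7.45×10⁻⁴.

7.45×10⁻⁴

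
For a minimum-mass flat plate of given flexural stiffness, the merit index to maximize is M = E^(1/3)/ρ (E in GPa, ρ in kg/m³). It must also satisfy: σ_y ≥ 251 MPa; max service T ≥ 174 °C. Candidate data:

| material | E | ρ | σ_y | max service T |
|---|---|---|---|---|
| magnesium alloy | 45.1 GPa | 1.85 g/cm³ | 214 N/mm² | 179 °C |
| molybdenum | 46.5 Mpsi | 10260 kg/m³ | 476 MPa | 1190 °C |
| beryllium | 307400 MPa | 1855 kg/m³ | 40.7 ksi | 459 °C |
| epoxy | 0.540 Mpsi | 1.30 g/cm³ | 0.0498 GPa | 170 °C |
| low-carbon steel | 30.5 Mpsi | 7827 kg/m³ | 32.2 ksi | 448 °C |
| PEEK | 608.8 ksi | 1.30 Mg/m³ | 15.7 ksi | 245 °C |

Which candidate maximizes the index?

Screen on constraints: σ_y ≥ 251 MPa; max service T ≥ 174 °C. Survivors: molybdenum, beryllium.
Normalizing units and computing the index:
  molybdenum: E = 320.6 GPa, ρ = 10260 kg/m³
  beryllium: E = 307.4 GPa, ρ = 1855 kg/m³
  beryllium: M = 3.64×10⁻³
  molybdenum: M = 0.667×10⁻³
Beryllium has the largest M.

beryllium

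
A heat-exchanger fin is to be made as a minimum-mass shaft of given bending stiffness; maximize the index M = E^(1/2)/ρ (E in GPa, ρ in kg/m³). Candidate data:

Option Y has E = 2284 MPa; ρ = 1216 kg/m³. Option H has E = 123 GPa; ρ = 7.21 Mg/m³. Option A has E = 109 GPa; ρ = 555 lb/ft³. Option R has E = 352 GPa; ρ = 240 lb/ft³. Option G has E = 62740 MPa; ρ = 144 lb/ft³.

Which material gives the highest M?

Convert each candidate to consistent units, then evaluate M:
  option Y: E = 2.284 GPa, ρ = 1216 kg/m³
  option H: E = 123.0 GPa, ρ = 7210 kg/m³
  option A: E = 109.0 GPa, ρ = 8890 kg/m³
  option R: E = 352.0 GPa, ρ = 3844 kg/m³
  option G: E = 62.74 GPa, ρ = 2307 kg/m³
  option R: M = 4.88×10⁻³
  option G: M = 3.43×10⁻³
  option H: M = 1.54×10⁻³
  option Y: M = 1.24×10⁻³
  option A: M = 1.17×10⁻³
The maximum is for option R.

option R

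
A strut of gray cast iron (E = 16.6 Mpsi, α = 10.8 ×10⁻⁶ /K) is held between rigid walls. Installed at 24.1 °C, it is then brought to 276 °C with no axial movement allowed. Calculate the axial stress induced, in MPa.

E = 16.6 Mpsi = 114.5 GPa.
ΔT = 251.9 K. Constrained thermal stress σ = E·α·ΔT = 114.5×10³ MPa × 10.8×10⁻⁶ × 251.9 = 311 MPa (compressive).

311 MPa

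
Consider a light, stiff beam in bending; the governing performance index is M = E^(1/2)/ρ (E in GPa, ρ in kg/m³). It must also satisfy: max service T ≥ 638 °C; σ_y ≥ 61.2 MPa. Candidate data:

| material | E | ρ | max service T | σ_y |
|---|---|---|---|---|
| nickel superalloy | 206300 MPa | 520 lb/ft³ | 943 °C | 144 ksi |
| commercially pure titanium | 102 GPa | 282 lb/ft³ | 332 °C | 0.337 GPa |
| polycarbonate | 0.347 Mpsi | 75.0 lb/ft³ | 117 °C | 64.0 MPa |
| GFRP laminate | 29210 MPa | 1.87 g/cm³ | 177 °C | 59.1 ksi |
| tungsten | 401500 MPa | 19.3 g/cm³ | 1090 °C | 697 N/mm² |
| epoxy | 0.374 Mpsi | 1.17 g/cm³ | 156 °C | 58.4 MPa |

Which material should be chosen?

Screen on constraints: max service T ≥ 638 °C; σ_y ≥ 61.2 MPa. Survivors: nickel superalloy, tungsten.
After converting to SI:
  nickel superalloy: E = 206.3 GPa, ρ = 8330 kg/m³
  tungsten: E = 401.5 GPa, ρ = 19300 kg/m³
  nickel superalloy: M = 1.72×10⁻³
  tungsten: M = 1.04×10⁻³
Nickel superalloy has the largest M.

nickel superalloy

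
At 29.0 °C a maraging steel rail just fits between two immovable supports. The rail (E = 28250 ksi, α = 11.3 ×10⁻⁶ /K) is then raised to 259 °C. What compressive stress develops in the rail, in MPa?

506 MPa

E = 28250 ksi = 194.8 GPa.
ΔT = 230.0 K. Constrained thermal stress σ = E·α·ΔT = 194.8×10³ MPa × 11.3×10⁻⁶ × 230.0 = 506 MPa (compressive).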